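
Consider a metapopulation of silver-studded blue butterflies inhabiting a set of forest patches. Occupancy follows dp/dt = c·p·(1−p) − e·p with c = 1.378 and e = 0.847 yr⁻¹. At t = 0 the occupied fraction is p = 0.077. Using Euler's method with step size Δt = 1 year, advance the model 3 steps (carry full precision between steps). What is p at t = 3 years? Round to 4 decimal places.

Update rule: p ← p + [c·p·(1−p) − e·p]·Δt with Δt = 1.
t = 1: p = 0.07700 + (+0.03272) = 0.10972
t = 2: p = 0.10972 + (+0.04167) = 0.15139
t = 3: p = 0.15139 + (+0.04881) = 0.20019

0.2002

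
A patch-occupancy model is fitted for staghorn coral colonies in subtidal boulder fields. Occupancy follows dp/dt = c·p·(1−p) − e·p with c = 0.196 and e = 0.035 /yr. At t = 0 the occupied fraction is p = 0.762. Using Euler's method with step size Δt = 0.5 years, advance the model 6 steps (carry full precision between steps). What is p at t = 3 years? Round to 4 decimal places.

0.7844

Update rule: p ← p + [c·p·(1−p) − e·p]·Δt with Δt = 0.5.
step 1: Δp = +0.00444, p = 0.76644
step 2: Δp = +0.00413, p = 0.77057
step 3: Δp = +0.00384, p = 0.77441
step 4: Δp = +0.00357, p = 0.77798
step 5: Δp = +0.00331, p = 0.78129
step 6: Δp = +0.00307, p = 0.78436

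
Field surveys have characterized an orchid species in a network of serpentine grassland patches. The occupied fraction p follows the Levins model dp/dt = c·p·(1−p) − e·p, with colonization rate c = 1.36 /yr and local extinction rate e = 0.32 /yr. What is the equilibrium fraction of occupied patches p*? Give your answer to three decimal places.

0.765

Setting dp/dt = 0 and dividing through by p* gives c·(1−p*) = e.
So p* = 1 − e/c = 1 − 0.32/1.36 = 1 − 0.2353 = 0.7647.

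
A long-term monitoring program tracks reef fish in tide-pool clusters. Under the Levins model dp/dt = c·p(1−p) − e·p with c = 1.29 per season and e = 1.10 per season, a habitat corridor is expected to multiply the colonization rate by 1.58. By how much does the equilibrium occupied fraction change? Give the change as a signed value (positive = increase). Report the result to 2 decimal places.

Before: p* = 1 − 1.10/1.29 = 0.1473.
After the change, c = 2.0382, e = 1.1, so p* = 1 − 1.1/2.0382 = 0.4603.
Δp* = 0.4603 − 0.1473 = +0.3130.

0.31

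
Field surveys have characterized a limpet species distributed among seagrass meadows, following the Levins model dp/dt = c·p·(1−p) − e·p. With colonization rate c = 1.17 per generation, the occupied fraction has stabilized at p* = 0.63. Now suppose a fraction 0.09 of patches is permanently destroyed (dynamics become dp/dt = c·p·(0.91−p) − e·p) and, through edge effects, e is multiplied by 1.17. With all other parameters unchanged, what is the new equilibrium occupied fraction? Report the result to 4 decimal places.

Balance c(1−p*) = e gives e = 1.17×(1 − 0.63000) = 0.43290.
New p* = 0.91 − e/c = 0.91 − 0.50649/1.17000 = 0.47710.

0.4771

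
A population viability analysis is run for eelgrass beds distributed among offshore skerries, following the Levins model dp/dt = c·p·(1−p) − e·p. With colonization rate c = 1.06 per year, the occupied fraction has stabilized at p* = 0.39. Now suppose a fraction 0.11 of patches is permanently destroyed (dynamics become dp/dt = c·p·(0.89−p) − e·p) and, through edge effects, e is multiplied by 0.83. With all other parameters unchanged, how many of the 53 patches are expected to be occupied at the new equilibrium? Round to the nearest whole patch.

20

Balance c(1−p*) = e gives e = 1.06×(1 − 0.39000) = 0.64660.
New p* = 0.89 − e/c = 0.89 − 0.53668/1.06000 = 0.38370.
Expected occupied = 53 × 0.38370 = 20.34 ≈ 20.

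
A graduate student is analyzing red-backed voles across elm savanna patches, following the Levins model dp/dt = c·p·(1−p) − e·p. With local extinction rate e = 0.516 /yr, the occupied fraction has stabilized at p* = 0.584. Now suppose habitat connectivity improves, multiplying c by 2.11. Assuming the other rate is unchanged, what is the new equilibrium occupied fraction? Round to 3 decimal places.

Balance c(1−p*) = e gives c = e/(1 − 0.58400) = 0.516/0.41600 = 1.24038.
New p* = 1 − e/c = 1 − 0.51600/2.61720 = 0.80284.

0.803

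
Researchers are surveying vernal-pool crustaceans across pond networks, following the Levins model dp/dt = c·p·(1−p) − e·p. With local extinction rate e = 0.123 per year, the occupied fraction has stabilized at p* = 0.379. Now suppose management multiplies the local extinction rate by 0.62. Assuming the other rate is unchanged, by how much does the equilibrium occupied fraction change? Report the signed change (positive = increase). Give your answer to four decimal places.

Balance c(1−p*) = e gives c = e/(1 − 0.37900) = 0.123/0.62100 = 0.19807.
New p* = 1 − e/c = 1 − 0.07626/0.19807 = 0.61498.
Δp* = 0.61498 − 0.37900 = +0.23598.

0.2360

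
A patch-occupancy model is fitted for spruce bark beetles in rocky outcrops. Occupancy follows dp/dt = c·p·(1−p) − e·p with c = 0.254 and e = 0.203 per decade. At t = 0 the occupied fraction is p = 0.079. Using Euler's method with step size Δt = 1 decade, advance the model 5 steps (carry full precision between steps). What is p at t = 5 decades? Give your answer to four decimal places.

Update rule: p ← p + [c·p·(1−p) − e·p]·Δt with Δt = 1.
  1  |  dp/dt·Δt = +0.002444  |  p_1 = 0.081444
  2  |  dp/dt·Δt = +0.002469  |  p_2 = 0.083913
  3  |  dp/dt·Δt = +0.002491  |  p_3 = 0.086404
  4  |  dp/dt·Δt = +0.002510  |  p_4 = 0.088914
  5  |  dp/dt·Δt = +0.002527  |  p_5 = 0.091441

0.0914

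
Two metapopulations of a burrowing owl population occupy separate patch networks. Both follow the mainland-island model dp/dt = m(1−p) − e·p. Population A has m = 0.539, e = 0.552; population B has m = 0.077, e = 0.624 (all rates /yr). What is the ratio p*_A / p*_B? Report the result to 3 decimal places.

A: p*_A = m/(m+e) = 0.539/1.0910 = 0.4940.
B: p*_B = 0.077/0.7010 = 0.1098.
p*_A / p*_B = 0.4940/0.1098 = 4.4977.

4.498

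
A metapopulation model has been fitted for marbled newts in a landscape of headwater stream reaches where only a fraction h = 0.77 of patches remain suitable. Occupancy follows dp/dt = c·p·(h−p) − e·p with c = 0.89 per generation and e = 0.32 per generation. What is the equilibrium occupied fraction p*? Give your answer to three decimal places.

Setting dp/dt = 0 and dividing by p* gives c·(h−p*) = e.
So p* = h − e/c = 0.77 − 0.32/0.89 = 0.77 − 0.3596 = 0.4104.

0.410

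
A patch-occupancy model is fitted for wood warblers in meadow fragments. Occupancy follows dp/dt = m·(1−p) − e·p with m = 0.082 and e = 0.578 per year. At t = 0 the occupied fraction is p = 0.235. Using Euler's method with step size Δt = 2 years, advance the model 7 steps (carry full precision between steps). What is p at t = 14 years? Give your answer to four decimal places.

Update rule: p ← p + [m·(1−p) − e·p]·Δt with Δt = 2.
step 1: Δp = -0.14620, p = 0.08880
step 2: Δp = +0.04678, p = 0.13558
step 3: Δp = -0.01497, p = 0.12061
step 4: Δp = +0.00479, p = 0.12540
step 5: Δp = -0.00153, p = 0.12387
step 6: Δp = +0.00049, p = 0.12436
step 7: Δp = -0.00016, p = 0.12420

0.1242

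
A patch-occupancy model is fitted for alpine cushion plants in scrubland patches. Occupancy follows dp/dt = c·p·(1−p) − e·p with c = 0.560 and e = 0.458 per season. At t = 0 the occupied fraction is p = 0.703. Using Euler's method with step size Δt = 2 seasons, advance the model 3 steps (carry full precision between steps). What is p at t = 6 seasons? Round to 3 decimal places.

Update rule: p ← p + [c·p·(1−p) − e·p]·Δt with Δt = 2.
step 1: Δp = -0.41010, p = 0.29290
step 2: Δp = -0.03633, p = 0.25657
step 3: Δp = -0.02139, p = 0.23518

0.235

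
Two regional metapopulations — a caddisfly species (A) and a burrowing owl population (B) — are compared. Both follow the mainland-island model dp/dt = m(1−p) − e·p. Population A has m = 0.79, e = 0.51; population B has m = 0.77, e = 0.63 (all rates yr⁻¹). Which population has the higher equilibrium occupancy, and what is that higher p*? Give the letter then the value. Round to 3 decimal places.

A, 0.608

A: p*_A = m/(m+e) = 0.79/1.3000 = 0.6077.
B: p*_B = 0.77/1.4000 = 0.5500.
A is higher at 0.6077.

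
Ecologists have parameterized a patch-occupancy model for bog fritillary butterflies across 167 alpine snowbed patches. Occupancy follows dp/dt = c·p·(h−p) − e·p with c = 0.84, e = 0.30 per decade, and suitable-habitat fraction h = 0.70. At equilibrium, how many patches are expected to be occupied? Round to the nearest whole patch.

57

p* = h − e/c = 0.70 − 0.3571 = 0.3429.
Expected occupied patches = N × p* = 167 × 0.3429 = 57.26 ≈ 57.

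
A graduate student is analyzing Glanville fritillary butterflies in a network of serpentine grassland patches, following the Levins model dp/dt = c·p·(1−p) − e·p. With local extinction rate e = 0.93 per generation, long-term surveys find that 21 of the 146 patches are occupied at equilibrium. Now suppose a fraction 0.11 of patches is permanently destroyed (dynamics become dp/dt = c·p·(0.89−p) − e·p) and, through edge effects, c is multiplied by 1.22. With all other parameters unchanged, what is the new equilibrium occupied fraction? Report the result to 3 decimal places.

0.188

Observed p* = 21/146 = 0.14384.
Balance c(1−p*) = e gives c = e/(1 − 0.14384) = 0.93/0.85616 = 1.08625.
New p* = 0.89 − e/c = 0.89 − 0.93000/1.32522 = 0.18823.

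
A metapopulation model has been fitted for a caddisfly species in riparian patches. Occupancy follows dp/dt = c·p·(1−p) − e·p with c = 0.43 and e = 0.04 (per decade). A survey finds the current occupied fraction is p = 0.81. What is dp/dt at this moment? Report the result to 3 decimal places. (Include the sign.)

0.034

Colonization term: c·p·(1−p) = 0.43×0.81×0.1900 = 0.06618.
Extinction term: e·p = 0.03240.
dp/dt = 0.06618 − 0.03240 = 0.03378.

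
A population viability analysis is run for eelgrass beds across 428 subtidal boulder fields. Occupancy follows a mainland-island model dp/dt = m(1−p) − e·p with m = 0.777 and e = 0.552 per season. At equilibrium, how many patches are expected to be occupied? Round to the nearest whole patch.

250

p* = m/(m+e) = 0.777/1.3290 = 0.5847.
Expected occupied patches = N × p* = 428 × 0.5847 = 250.23 ≈ 250.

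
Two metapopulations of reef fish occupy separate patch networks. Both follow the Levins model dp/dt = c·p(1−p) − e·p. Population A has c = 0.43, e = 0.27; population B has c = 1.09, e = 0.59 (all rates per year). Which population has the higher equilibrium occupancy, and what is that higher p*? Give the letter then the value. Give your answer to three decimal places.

A: p*_A = 1 − 0.27/0.43 = 0.3721.
B: p*_B = 1 − 0.59/1.09 = 0.4587.
B is higher at 0.4587.

B, 0.459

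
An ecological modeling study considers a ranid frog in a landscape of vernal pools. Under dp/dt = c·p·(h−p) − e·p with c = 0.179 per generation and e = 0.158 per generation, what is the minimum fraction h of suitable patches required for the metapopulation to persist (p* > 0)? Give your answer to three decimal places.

p* = h − e/c is positive only when h > e/c.
h_min = e/c = 0.158/0.179 = 0.8827.

0.883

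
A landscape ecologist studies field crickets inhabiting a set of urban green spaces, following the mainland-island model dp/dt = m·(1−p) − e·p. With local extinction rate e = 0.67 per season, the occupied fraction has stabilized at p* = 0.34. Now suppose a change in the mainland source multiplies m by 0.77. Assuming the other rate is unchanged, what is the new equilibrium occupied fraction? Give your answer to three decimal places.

0.284

Balance m(1−p*) = e·p* gives m = e·p*/(1−p*) = 0.67×0.34000/0.66000 = 0.34515.
New p* = m/(m+e) = 0.26577/(0.26577+0.67000) = 0.28401.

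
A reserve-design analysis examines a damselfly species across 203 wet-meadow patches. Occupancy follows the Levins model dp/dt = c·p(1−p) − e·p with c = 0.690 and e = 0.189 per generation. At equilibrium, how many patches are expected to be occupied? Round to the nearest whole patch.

147

p* = 1 − e/c = 1 − 0.189/0.690 = 0.7261.
Expected occupied patches = N × p* = 203 × 0.7261 = 147.40 ≈ 147.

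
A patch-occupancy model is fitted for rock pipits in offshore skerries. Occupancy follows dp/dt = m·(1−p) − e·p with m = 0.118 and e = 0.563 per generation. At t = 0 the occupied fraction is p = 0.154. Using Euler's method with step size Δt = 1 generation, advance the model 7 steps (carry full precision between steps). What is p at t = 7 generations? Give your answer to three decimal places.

Update rule: p ← p + [m·(1−p) − e·p]·Δt with Δt = 1.
step 1: Δp = +0.01313, p = 0.16713
step 2: Δp = +0.00419, p = 0.17131
step 3: Δp = +0.00134, p = 0.17265
step 4: Δp = +0.00043, p = 0.17308
step 5: Δp = +0.00014, p = 0.17321
step 6: Δp = +0.00004, p = 0.17325
step 7: Δp = +0.00001, p = 0.17327

0.173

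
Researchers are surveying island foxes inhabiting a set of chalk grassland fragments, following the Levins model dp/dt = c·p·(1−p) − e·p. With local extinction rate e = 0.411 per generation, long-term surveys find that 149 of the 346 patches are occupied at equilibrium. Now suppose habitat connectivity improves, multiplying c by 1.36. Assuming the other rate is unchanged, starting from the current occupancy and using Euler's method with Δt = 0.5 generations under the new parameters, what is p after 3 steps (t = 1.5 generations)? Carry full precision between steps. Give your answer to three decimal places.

Observed p* = 149/346 = 0.43064.
Balance c(1−p*) = e gives c = e/(1 − 0.43064) = 0.411/0.56936 = 0.72186.
Starting from p₀ = 0.43064; update p ← p + (dp/dt)·Δt with the new parameters.
p: 0.43064 → 0.46249  (Δp = +0.03186)
p: 0.46249 → 0.48948  (Δp = +0.02698)
p: 0.48948 → 0.51155  (Δp = +0.02207)

0.512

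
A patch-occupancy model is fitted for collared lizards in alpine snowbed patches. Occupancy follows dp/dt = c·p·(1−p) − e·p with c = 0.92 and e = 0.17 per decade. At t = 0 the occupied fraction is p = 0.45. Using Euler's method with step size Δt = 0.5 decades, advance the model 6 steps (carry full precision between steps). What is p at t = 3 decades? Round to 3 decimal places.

Update rule: p ← p + [c·p·(1−p) − e·p]·Δt with Δt = 0.5.
step 1: Δp = +0.07560, p = 0.52560
step 2: Δp = +0.07002, p = 0.59562
step 3: Δp = +0.06017, p = 0.65579
step 4: Δp = +0.04809, p = 0.70388
step 5: Δp = +0.03605, p = 0.73993
step 6: Δp = +0.02563, p = 0.76556

0.766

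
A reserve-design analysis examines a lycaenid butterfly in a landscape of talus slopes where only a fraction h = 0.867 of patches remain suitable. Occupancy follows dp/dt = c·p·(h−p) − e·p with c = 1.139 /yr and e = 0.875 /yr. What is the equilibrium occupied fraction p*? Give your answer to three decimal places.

Setting dp/dt = 0 and dividing by p* gives c·(h−p*) = e.
So p* = h − e/c = 0.867 − 0.875/1.139 = 0.867 − 0.7682 = 0.0988.

0.099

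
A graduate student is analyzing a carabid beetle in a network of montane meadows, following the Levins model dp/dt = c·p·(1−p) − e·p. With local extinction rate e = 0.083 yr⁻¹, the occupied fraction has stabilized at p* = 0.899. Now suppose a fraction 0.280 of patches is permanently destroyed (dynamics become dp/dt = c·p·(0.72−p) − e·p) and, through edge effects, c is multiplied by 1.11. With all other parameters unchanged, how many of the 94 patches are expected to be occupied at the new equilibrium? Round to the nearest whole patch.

Balance c(1−p*) = e gives c = e/(1 − 0.89900) = 0.083/0.10100 = 0.82178.
New p* = 0.72 − e/c = 0.72 − 0.08300/0.91218 = 0.62901.
Expected occupied = 94 × 0.62901 = 59.13 ≈ 59.

59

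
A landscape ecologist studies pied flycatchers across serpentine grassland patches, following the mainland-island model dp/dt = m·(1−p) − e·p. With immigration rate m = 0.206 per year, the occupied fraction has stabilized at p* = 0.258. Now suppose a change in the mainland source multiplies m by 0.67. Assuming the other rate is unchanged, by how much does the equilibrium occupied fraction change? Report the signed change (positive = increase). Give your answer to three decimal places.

Balance m(1−p*) = e·p* gives e = m(1−p*)/p* = 0.206×0.74200/0.25800 = 0.59245.
New p* = m/(m+e) = 0.13802/(0.13802+0.59245) = 0.18895.
Δp* = 0.18895 − 0.25800 = -0.06905.

-0.069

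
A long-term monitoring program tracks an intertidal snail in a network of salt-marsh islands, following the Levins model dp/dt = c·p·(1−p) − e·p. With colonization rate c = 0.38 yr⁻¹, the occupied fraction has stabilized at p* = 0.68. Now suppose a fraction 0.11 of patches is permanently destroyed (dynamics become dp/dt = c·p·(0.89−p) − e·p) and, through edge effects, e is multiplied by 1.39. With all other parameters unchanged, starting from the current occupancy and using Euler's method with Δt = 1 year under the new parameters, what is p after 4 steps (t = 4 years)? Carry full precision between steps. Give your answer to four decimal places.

0.5274

Balance c(1−p*) = e gives e = 0.38×(1 − 0.68000) = 0.12160.
Starting from p₀ = 0.68000; update p ← p + (dp/dt)·Δt with the new parameters.
step 1: Δp = -0.06067, p = 0.61933
step 2: Δp = -0.04098, p = 0.57835
step 3: Δp = -0.02926, p = 0.54909
step 4: Δp = -0.02168, p = 0.52741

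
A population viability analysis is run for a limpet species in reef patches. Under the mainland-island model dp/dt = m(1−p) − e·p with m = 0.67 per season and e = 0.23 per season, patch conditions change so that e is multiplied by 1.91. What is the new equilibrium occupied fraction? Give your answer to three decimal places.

0.604

Before: p* = 0.67/(0.67+0.23) = 0.7444.
After: m = 0.67, e = 0.4393; p* = 0.67/1.1093 = 0.6040.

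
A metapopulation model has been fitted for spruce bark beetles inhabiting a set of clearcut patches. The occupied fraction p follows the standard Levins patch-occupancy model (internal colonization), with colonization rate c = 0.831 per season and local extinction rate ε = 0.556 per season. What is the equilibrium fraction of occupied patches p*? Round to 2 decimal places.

At equilibrium, colonization balances extinction: c·p*·(1−p*) = ε·p*.
So p* = 1 − ε/c = 1 − 0.556/0.831 = 1 − 0.6691 = 0.3309.

0.33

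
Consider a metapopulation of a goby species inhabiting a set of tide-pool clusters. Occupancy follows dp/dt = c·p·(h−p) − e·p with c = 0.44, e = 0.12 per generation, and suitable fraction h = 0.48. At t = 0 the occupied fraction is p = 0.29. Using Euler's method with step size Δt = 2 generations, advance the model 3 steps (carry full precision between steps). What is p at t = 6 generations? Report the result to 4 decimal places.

0.2438

Update rule: p ← p + [c·p·(h−p) − e·p]·Δt with Δt = 2.
step 1: Δp = -0.02111, p = 0.26889
step 2: Δp = -0.01458, p = 0.25431
step 3: Δp = -0.01053, p = 0.24378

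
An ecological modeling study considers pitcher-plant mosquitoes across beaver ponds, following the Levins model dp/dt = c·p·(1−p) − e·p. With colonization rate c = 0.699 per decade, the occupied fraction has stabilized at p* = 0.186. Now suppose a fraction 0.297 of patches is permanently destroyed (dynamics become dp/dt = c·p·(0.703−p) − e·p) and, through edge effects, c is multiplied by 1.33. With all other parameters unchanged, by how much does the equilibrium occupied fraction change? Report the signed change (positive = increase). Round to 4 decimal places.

-0.0950

Balance c(1−p*) = e gives e = 0.699×(1 − 0.18600) = 0.56899.
New p* = 0.703 − e/c = 0.703 − 0.56899/0.92967 = 0.09097.
Δp* = 0.09097 − 0.18600 = -0.09503.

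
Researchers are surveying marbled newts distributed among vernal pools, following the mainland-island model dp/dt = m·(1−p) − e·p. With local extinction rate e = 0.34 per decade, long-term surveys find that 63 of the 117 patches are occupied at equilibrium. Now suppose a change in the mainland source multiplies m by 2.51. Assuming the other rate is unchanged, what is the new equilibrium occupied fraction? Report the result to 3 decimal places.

0.745

Observed p* = 63/117 = 0.53846.
Balance m(1−p*) = e·p* gives m = e·p*/(1−p*) = 0.34×0.53846/0.46154 = 0.39666.
New p* = m/(m+e) = 0.99562/(0.99562+0.34000) = 0.74544.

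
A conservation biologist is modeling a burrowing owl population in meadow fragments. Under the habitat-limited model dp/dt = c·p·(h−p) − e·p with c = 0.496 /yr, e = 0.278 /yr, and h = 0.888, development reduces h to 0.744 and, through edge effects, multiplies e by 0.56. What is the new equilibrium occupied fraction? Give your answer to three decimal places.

Before: p* = h − e/c = 0.888 − 0.278/0.496 = 0.888 − 0.5605 = 0.3275.
After: c = 0.496, e = 0.15568, h = 0.744; p* = 0.744 − 0.15568/0.496 = 0.4301.

0.430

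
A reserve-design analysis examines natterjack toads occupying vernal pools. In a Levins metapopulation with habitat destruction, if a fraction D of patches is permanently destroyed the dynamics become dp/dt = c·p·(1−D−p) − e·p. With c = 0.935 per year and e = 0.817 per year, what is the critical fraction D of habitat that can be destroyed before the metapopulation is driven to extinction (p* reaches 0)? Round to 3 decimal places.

The nontrivial equilibrium is p* = (1−D) − e/c; extinction occurs when this hits zero.
So D_crit = 1 − e/c = 1 − 0.817/0.935 = 1 − 0.8738 = 0.1262.
This equals the undisturbed p*, a classic result of Lande's extension.

0.126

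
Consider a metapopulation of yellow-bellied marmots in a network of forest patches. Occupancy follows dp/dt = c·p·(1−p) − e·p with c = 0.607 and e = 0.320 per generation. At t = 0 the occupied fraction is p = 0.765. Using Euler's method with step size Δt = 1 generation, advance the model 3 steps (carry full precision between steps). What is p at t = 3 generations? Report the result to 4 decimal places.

Update rule: p ← p + [c·p·(1−p) − e·p]·Δt with Δt = 1.
t = 1: p = 0.76500 + (-0.13568) = 0.62932
t = 2: p = 0.62932 + (-0.05979) = 0.56954
t = 3: p = 0.56954 + (-0.03344) = 0.53610

0.5361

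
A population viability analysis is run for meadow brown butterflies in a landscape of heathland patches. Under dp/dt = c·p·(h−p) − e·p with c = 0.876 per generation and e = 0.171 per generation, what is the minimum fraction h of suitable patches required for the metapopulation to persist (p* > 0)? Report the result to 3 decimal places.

p* = h − e/c is positive only when h > e/c.
h_min = e/c = 0.171/0.876 = 0.1952.

0.195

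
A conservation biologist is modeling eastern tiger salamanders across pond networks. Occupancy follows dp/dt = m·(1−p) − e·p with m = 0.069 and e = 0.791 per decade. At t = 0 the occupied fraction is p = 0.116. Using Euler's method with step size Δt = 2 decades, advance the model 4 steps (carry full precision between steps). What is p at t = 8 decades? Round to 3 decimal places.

0.090

Update rule: p ← p + [m·(1−p) − e·p]·Δt with Δt = 2.
p: 0.11600 → 0.05448  (Δp = -0.06152)
p: 0.05448 → 0.09877  (Δp = +0.04429)
p: 0.09877 → 0.06688  (Δp = -0.03189)
p: 0.06688 → 0.08984  (Δp = +0.02296)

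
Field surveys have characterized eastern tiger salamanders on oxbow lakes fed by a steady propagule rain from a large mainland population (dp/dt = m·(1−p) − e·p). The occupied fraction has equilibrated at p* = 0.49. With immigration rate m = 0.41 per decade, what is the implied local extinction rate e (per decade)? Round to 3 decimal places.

At equilibrium m(1−p*) = e·p*, so e = m(1−p*)/p*.
e = 0.41 × 0.5100 / 0.49 = 0.4267.

0.427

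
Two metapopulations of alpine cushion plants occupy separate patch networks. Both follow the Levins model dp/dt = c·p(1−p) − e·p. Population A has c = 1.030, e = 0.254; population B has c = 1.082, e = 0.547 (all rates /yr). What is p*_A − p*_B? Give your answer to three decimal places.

0.259

A: p*_A = 1 − 0.254/1.030 = 0.7534.
B: p*_B = 1 − 0.547/1.082 = 0.4945.
p*_A − p*_B = 0.7534 − 0.4945 = 0.2589.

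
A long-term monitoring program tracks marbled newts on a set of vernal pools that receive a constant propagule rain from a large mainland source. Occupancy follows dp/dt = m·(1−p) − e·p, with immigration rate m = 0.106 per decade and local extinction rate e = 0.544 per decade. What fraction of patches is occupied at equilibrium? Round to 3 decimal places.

0.163

Setting dp/dt = 0: m − m·p* = e·p*, so m = (m+e)·p*.
p* = m/(m+e) = 0.106/(0.106+0.544) = 0.106/0.6500 = 0.1631.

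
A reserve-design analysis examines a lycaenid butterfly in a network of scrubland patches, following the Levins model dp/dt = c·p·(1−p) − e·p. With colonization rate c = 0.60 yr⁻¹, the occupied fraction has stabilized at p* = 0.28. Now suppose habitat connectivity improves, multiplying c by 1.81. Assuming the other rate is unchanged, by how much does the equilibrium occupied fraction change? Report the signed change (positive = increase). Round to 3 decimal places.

Balance c(1−p*) = e gives e = 0.60×(1 − 0.28000) = 0.43200.
New p* = 1 − e/c = 1 − 0.43200/1.08600 = 0.60221.
Δp* = 0.60221 − 0.28000 = +0.32221.

0.322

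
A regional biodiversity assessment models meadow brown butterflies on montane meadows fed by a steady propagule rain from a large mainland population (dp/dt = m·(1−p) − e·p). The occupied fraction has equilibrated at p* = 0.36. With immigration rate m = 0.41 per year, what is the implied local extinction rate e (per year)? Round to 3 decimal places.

At equilibrium m(1−p*) = e·p*, so e = m(1−p*)/p*.
e = 0.41 × 0.6400 / 0.36 = 0.7289.

0.729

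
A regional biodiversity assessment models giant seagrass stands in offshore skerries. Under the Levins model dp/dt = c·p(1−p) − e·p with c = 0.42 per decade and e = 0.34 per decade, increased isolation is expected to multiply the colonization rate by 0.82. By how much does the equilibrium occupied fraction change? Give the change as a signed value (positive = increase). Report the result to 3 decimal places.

-0.178

Before: p* = 1 − 0.34/0.42 = 0.1905.
After the change, c = 0.3444, e = 0.34, so p* = 1 − 0.34/0.3444 = 0.0128.
Δp* = 0.0128 − 0.1905 = -0.1777.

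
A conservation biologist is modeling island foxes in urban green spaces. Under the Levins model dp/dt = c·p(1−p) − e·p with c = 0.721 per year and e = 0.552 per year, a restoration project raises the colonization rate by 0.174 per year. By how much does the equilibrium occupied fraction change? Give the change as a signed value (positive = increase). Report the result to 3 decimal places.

Before: p* = 1 − 0.552/0.721 = 0.2344.
After the change, c = 0.895, e = 0.552, so p* = 1 − 0.552/0.895 = 0.3832.
Δp* = 0.3832 − 0.2344 = +0.1488.

0.149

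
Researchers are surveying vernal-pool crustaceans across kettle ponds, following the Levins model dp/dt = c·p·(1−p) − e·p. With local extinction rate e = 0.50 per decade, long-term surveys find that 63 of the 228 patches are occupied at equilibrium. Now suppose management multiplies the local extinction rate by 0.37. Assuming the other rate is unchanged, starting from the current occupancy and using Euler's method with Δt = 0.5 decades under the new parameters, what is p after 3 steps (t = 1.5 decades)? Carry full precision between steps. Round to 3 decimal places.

0.412

Observed p* = 63/228 = 0.27632.
Balance c(1−p*) = e gives c = e/(1 − 0.27632) = 0.50/0.72368 = 0.69091.
Starting from p₀ = 0.27632; update p ← p + (dp/dt)·Δt with the new parameters.
  1  |  dp/dt·Δt = +0.043520  |  p_1 = 0.319836
  2  |  dp/dt·Δt = +0.045566  |  p_2 = 0.365401
  3  |  dp/dt·Δt = +0.046305  |  p_3 = 0.411707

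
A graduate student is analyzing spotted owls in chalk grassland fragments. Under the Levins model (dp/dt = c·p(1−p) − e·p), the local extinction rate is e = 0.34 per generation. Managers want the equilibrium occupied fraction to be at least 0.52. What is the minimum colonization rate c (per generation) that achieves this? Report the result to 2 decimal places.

0.71

p* = 1 − e/c ≥ 0.52 requires e/c ≤ 0.4800, i.e. c ≥ e/0.4800.
c_min = 0.34/0.4800 = 0.7083.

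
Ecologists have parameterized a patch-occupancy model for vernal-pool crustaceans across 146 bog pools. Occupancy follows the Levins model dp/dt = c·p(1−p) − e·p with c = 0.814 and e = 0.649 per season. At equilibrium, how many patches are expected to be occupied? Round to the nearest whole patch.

p* = 1 − e/c = 1 − 0.649/0.814 = 0.2027.
Expected occupied patches = N × p* = 146 × 0.2027 = 29.59 ≈ 30.

30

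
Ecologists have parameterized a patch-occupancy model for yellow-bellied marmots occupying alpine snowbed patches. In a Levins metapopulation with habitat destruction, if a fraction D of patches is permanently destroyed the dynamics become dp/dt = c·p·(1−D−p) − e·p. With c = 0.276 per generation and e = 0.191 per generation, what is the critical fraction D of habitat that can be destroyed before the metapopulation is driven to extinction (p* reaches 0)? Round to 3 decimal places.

0.308

The nontrivial equilibrium is p* = (1−D) − e/c; extinction occurs when this hits zero.
So D_crit = 1 − e/c = 1 − 0.191/0.276 = 1 − 0.6920 = 0.3080.
This equals the undisturbed p*, a classic result of Lande's extension.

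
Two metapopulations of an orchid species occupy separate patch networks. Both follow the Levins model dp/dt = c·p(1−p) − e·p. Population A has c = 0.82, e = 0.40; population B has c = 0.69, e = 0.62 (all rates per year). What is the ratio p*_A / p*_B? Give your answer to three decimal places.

A: p*_A = 1 − 0.40/0.82 = 0.5122.
B: p*_B = 1 − 0.62/0.69 = 0.1014.
p*_A / p*_B = 0.5122/0.1014 = 5.0488.

5.049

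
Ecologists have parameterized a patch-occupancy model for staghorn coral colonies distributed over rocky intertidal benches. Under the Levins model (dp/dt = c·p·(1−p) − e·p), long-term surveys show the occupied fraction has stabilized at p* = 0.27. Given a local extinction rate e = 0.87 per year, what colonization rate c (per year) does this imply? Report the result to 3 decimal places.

At equilibrium c(1−p*) = e, so c = e/(1−p*).
c = 0.87/(1 − 0.27) = 0.87/0.7300 = 1.1918.

1.192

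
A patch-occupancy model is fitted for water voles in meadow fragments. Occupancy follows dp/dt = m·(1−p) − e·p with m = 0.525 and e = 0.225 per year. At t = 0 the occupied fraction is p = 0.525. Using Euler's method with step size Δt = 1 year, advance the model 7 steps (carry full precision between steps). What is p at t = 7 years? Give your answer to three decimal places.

0.700

Update rule: p ← p + [m·(1−p) − e·p]·Δt with Δt = 1.
p: 0.52500 → 0.65625  (Δp = +0.13125)
p: 0.65625 → 0.68906  (Δp = +0.03281)
p: 0.68906 → 0.69727  (Δp = +0.00820)
p: 0.69727 → 0.69932  (Δp = +0.00205)
p: 0.69932 → 0.69983  (Δp = +0.00051)
p: 0.69983 → 0.69996  (Δp = +0.00013)
p: 0.69996 → 0.69999  (Δp = +0.00003)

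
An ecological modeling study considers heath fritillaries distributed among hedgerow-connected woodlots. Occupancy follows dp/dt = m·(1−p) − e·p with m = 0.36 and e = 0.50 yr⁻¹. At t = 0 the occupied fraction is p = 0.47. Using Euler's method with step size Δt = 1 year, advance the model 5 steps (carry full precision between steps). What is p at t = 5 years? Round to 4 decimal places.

Update rule: p ← p + [m·(1−p) − e·p]·Δt with Δt = 1.
p: 0.47000 → 0.42580  (Δp = -0.04420)
p: 0.42580 → 0.41961  (Δp = -0.00619)
p: 0.41961 → 0.41875  (Δp = -0.00087)
p: 0.41875 → 0.41862  (Δp = -0.00012)
p: 0.41862 → 0.41861  (Δp = -0.00002)

0.4186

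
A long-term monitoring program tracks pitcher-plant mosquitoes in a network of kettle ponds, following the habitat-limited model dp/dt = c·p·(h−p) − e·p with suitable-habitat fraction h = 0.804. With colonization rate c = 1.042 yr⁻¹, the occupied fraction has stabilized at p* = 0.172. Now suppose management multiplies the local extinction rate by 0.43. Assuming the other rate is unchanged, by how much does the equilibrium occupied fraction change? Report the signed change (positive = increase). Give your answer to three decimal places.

0.360

Balance c(h−p*) = e gives e = 1.042×(0.804 − 0.17200) = 0.65854.
New p* = 0.804 − e/c = 0.804 − 0.28317/1.04200 = 0.53224.
Δp* = 0.53224 − 0.17200 = +0.36024.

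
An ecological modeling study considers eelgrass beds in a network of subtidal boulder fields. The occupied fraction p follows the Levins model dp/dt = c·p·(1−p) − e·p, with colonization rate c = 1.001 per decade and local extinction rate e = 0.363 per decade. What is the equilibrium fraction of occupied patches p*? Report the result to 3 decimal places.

0.637

Setting dp/dt = 0 and dividing through by p* gives c·(1−p*) = e.
So p* = 1 − e/c = 1 − 0.363/1.001 = 1 − 0.3626 = 0.6374.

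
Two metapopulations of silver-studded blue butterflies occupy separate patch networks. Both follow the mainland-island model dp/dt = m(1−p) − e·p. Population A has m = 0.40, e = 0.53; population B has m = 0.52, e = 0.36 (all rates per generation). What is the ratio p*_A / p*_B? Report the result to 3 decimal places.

0.728

A: p*_A = m/(m+e) = 0.40/0.9300 = 0.4301.
B: p*_B = 0.52/0.8800 = 0.5909.
p*_A / p*_B = 0.4301/0.5909 = 0.7279.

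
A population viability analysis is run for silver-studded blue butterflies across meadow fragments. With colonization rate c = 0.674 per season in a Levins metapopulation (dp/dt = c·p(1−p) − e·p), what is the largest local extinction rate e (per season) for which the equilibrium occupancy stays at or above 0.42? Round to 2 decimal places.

1 − e/c ≥ 0.42 ⇒ e ≤ c(1 − 0.42) = 0.674 × 0.5800.
e_max = 0.3909.

0.39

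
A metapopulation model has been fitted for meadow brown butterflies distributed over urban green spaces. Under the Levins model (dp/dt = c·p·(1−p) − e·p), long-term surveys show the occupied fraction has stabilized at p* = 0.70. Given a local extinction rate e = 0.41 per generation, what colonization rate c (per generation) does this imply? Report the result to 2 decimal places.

1.37

At equilibrium c(1−p*) = e, so c = e/(1−p*).
c = 0.41/(1 − 0.70) = 0.41/0.3000 = 1.3667.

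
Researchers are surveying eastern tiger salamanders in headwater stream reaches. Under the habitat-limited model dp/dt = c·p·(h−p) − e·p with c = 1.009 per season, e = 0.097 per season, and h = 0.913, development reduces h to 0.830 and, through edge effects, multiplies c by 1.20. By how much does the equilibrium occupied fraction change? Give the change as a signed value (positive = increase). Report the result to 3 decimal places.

Before: p* = h − e/c = 0.913 − 0.097/1.009 = 0.913 − 0.0961 = 0.8169.
After: c = 1.2108, e = 0.097, h = 0.830; p* = 0.830 − 0.097/1.2108 = 0.7499.
Δp* = 0.7499 − 0.8169 = -0.0670.

-0.067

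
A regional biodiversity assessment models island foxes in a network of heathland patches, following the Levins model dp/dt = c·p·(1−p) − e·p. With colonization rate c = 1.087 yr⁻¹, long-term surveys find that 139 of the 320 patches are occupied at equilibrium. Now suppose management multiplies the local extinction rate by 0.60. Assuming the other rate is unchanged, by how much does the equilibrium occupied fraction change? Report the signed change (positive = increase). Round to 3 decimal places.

0.226

Observed p* = 139/320 = 0.43438.
Balance c(1−p*) = e gives e = 1.087×(1 − 0.43438) = 0.61483.
New p* = 1 − e/c = 1 − 0.36890/1.08700 = 0.66063.
Δp* = 0.66063 − 0.43438 = +0.22625.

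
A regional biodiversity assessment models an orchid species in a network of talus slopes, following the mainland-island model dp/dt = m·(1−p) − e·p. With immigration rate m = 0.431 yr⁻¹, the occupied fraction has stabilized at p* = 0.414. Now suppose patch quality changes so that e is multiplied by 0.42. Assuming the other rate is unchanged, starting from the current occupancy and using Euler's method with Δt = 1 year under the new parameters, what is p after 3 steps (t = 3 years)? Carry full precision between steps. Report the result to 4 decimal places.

Balance m(1−p*) = e·p* gives e = m(1−p*)/p* = 0.431×0.58600/0.41400 = 0.61006.
Starting from p₀ = 0.41400; update p ← p + (dp/dt)·Δt with the new parameters.
step 1: Δp = +0.14649, p = 0.56049
step 2: Δp = +0.04582, p = 0.60631
step 3: Δp = +0.01433, p = 0.62064

0.6206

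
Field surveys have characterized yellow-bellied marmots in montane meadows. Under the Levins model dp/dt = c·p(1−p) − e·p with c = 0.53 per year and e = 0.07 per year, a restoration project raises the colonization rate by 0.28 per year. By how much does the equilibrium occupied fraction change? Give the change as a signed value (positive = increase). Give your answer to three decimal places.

0.046

Before: p* = 1 − 0.07/0.53 = 0.8679.
After the change, c = 0.81, e = 0.07, so p* = 1 − 0.07/0.81 = 0.9136.
Δp* = 0.9136 − 0.8679 = +0.0457.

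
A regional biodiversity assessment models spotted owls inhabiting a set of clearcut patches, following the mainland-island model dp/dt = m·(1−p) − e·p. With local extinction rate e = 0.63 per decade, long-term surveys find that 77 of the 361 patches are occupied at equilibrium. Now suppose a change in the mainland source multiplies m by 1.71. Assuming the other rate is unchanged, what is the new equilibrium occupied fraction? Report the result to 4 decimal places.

0.3168

Observed p* = 77/361 = 0.21330.
Balance m(1−p*) = e·p* gives m = e·p*/(1−p*) = 0.63×0.21330/0.78670 = 0.17081.
New p* = m/(m+e) = 0.29209/(0.29209+0.63000) = 0.31677.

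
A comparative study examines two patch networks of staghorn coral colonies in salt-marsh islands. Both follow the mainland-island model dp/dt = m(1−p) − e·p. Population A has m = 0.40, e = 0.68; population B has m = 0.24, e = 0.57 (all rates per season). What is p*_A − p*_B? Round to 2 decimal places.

A: p*_A = m/(m+e) = 0.40/1.0800 = 0.3704.
B: p*_B = 0.24/0.8100 = 0.2963.
p*_A − p*_B = 0.3704 − 0.2963 = 0.0741.

0.07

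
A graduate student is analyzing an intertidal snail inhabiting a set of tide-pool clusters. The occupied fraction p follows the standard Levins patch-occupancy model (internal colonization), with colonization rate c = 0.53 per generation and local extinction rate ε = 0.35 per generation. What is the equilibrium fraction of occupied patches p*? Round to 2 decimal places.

At equilibrium, colonization balances extinction: c·p*·(1−p*) = ε·p*.
So p* = 1 − ε/c = 1 − 0.35/0.53 = 1 − 0.6604 = 0.3396.

0.34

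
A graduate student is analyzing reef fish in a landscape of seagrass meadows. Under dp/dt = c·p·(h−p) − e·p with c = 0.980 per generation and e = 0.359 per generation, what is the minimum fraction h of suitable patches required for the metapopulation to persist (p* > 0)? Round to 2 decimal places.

p* = h − e/c is positive only when h > e/c.
h_min = e/c = 0.359/0.980 = 0.3663.

0.37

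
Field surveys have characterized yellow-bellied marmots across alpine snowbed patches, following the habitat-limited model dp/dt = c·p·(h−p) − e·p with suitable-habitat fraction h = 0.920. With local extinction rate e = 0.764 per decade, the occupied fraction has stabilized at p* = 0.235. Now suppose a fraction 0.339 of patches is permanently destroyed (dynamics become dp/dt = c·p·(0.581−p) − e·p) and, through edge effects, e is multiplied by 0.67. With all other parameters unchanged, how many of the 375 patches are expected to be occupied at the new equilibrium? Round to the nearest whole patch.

46

Balance c(h−p*) = e gives c = e/(0.92 − 0.23500) = 0.764/0.68500 = 1.11533.
New p* = 0.581 − e/c = 0.581 − 0.51188/1.11533 = 0.12205.
Expected occupied = 375 × 0.12205 = 45.77 ≈ 46.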